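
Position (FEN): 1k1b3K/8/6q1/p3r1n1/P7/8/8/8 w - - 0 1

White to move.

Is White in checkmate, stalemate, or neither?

stalemate

White to move; white king on h8.
In check: no.
King squares — g7: attacked by Qg6; h7: attacked by Ng5; g8: attacked by Qg6.
Legal moves for White: none.
Not in check and no legal moves → stalemate.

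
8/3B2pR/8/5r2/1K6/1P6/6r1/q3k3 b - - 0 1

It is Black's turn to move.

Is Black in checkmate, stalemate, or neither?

Black to move; black king on e1.
In check: no.
Legal moves for Black include: Rf8, Rf7, Rf6, Rh5, Rfg5, Re5, Rd5, Rc5, Rb5+, Ra5, Rf4+, Rf3, Rff2, Rf1, Rg6, Rgg5, Rg4#, Rg3, ... (list truncated; more exist).
Black has legal moves and is not in check → neither.

neither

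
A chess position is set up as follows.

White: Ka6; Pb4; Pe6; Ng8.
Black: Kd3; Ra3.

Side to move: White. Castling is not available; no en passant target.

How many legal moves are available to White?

3

White to move; king on a6.
In check: yes, from the black rook on a3.
Legal moves: Kb7, Kb6, Kb5.
Count: 3.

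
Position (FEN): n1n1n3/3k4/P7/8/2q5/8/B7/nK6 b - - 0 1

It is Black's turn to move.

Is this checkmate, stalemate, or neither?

Black to move; black king on d7.
In check: no.
Legal moves for Black include: Ng7, Nec7, Nf6, Ned6, Ne7, Na7, Ncd6, Ncb6, Nac7, Nab6, Kd8, Ke7, Kc7, Ke6, Kd6, Kc6, Qg8, Qf7, ... (list truncated; more exist).
Black has legal moves and is not in check → neither.

neither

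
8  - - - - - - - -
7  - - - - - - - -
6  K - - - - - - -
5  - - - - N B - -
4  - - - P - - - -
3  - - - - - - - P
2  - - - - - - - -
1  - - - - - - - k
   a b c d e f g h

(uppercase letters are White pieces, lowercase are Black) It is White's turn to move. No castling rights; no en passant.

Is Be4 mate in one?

no

After Be4: black king on h1; in check: yes, from the white bishop on e4.
Black has 2 legal replies: Kh2, Kg1.
In check but a legal move exists → not checkmate.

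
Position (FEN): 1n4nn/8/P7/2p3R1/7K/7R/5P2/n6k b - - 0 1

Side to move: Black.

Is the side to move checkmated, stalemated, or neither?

Black to move; black king on h1.
In check: yes, from the white rook on h3.
King squares — g1: attacked by Rg5; g2: attacked by Rg5; h2: attacked by Rh3.
Legal moves for Black: none.
In check with no legal moves → checkmate.

checkmate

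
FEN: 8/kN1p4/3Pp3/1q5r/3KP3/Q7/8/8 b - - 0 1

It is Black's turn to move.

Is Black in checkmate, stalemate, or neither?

neither

Black to move; black king on a7.
In check: yes, from the white queen on a3.
Legal moves for Black: Kb8, Kxb7, Kb6, Qa6, Qa5, Qa4+.
Black is in check but has 6 legal moves → neither.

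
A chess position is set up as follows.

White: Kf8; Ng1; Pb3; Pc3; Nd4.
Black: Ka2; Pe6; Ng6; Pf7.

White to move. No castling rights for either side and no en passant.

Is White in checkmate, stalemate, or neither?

neither

White to move; white king on f8.
In check: yes, from the black knight on g6.
King squares — e7: attacked by Ng6; f7: available; g7: available; e8: available; g8: available.
Legal moves for White: Kg8, Ke8, Kg7, Kxf7.
White is in check but has 4 legal moves → neither.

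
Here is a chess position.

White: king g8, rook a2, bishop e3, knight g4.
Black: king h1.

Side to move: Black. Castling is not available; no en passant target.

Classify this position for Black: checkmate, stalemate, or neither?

Black to move; black king on h1.
In check: no.
King squares — g1: attacked by Be3; g2: attacked by Ra2; h2: attacked by Ra2.
Legal moves for Black: none.
Not in check and no legal moves → stalemate.

stalemate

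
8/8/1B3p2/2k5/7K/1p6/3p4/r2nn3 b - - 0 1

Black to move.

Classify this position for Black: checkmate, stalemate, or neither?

Black to move; black king on c5.
In check: yes, from the white bishop on b6.
King squares — b4: available; c4: available; d4: attacked by Bb6; b5: available; d5: available; b6: available; c6: available; d6: available.
Legal moves for Black: Kd6, Kc6, Kxb6, Kd5, Kb5, Kc4, Kb4.
Black is in check but has 7 legal moves → neither.

neither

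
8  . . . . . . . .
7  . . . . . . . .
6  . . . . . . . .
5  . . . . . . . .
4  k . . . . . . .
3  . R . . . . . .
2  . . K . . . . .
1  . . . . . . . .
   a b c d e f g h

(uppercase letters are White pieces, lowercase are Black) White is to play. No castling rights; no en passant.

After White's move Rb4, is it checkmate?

no

After Rb4: black king on a4; in check: yes, from the white rook on b4.
Black has 3 legal replies: Ka5, Kxb4, Ka3.
In check but a legal move exists → not checkmate.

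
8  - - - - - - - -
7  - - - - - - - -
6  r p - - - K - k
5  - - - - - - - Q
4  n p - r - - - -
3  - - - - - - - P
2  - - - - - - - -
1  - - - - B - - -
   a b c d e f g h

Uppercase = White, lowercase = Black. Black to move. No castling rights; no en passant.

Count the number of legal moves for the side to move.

Black to move; king on h6.
In check: yes, from the white queen on h5.
Legal moves: Kxh5.
Count: 1.

1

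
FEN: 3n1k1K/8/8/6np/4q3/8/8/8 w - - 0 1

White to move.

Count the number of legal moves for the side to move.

0

White to move; king on h8.
In check: no.
Legal moves: none.
Count: 0.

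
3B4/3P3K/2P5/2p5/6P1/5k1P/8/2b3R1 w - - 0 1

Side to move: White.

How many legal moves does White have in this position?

White to move; king on h7.
In check: no.
Legal moves: Be7, Bc7, Bf6, Bb6, Bg5, Ba5, Bh4, Kh8, Kg8, Kg7, Kg6, Rg3+, Rg2, Rh1, Rf1+, Re1, Rd1, Rxc1, c7, g5, h4.
Count: 21.

21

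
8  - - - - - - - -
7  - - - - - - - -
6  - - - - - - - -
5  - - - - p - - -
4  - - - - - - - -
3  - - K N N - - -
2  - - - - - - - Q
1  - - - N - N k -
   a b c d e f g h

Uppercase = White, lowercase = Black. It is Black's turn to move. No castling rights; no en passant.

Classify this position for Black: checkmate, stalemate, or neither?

checkmate

Black to move; black king on g1.
In check: yes, from the white queen on h2.
King squares — f1: attacked by Ne3; h1: attacked by Qh2; f2: attacked by Nd1; g2: attacked by Qh2; h2: attacked by Nf1.
Legal moves for Black: none.
In check with no legal moves → checkmate.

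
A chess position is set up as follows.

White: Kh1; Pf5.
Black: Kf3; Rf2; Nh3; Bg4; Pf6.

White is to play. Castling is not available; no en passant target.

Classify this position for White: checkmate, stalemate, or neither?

White to move; white king on h1.
In check: no.
King squares — g1: attacked by Nh3; g2: attacked by Rf2; h2: attacked by Rf2.
Legal moves for White: none.
Not in check and no legal moves → stalemate.

stalemate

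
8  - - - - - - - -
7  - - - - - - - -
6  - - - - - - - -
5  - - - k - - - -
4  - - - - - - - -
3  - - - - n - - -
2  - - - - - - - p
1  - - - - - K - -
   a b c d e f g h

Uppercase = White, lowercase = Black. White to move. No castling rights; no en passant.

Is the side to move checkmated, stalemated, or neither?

White to move; white king on f1.
In check: yes, from the black knight on e3.
Legal moves for White: Kf2, Ke2, Ke1.
White is in check but has 3 legal moves → neither.

neither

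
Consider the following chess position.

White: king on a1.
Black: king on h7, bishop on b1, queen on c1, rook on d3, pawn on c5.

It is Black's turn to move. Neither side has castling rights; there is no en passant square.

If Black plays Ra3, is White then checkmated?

After Ra3: white king on a1; in check: yes, from the black rook on a3.
King squares — b1: attacked by Qc1; a2: attacked by Bb1; b2: attacked by Qc1.
White has no legal moves → checkmate.

yes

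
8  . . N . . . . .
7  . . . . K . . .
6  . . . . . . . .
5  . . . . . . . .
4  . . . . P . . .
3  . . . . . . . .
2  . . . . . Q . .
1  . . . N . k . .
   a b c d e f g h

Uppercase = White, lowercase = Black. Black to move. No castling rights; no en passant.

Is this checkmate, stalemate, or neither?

Black to move; black king on f1.
In check: yes, from the white queen on f2.
King squares — e1: attacked by Qf2; g1: attacked by Qf2; e2: attacked by Qf2; f2: attacked by Nd1; g2: attacked by Qf2.
Legal moves for Black: none.
In check with no legal moves → checkmate.

checkmate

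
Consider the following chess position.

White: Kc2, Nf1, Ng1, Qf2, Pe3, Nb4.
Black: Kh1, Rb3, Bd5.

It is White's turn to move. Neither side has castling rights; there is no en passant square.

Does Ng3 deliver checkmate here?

yes

After Ng3: black king on h1; in check: yes, from the white knight on g3.
King squares — g1: attacked by Qf2; g2: attacked by Qf2; h2: attacked by Qf2.
Black has no legal moves → checkmate.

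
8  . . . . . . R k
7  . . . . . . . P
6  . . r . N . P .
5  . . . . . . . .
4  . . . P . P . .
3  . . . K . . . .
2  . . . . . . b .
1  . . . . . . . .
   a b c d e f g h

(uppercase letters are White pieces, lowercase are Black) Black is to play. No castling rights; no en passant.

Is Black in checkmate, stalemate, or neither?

Black to move; black king on h8.
In check: yes, from the white rook on g8.
King squares — g7: attacked by Ne6; h7: attacked by Pg6; g8: attacked by Ph7.
Legal moves for Black: none.
In check with no legal moves → checkmate.

checkmate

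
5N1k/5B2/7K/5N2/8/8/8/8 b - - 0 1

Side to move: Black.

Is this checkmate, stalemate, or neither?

Black to move; black king on h8.
In check: no.
King squares — g7: attacked by Nf5; h7: attacked by Kh6; g8: attacked by Bf7.
Legal moves for Black: none.
Not in check and no legal moves → stalemate.

stalemate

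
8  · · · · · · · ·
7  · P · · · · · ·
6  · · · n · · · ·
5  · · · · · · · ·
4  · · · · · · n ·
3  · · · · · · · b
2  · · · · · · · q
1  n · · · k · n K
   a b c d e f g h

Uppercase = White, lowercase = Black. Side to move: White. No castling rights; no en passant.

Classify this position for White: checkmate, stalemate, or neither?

checkmate

White to move; white king on h1.
In check: yes, from the black queen on h2.
King squares — g1: attacked by Qh2; g2: attacked by Qh2; h2: attacked by Ng4.
Legal moves for White: none.
In check with no legal moves → checkmate.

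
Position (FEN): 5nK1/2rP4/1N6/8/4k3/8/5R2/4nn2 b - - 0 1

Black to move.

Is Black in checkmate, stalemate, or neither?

neither

Black to move; black king on e4.
In check: no.
Legal moves for Black include: Nh7, Nxd7, Ng6, Ne6, Rc8, Rxd7, Rb7, Ra7, Rc6, Rc5, Rc4, Rc3, Rc2, Rc1, Ke5, Kd4, Ke3, Kd3, ... (list truncated; more exist).
Black has legal moves and is not in check → neither.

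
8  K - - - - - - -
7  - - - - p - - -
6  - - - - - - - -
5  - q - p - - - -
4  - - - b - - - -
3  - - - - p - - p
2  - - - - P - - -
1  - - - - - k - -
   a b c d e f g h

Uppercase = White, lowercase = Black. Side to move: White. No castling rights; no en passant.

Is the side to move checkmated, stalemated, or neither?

White to move; white king on a8.
In check: no.
King squares — a7: attacked by Bd4; b7: attacked by Qb5; b8: attacked by Qb5.
Legal moves for White: none.
Not in check and no legal moves → stalemate.

stalemate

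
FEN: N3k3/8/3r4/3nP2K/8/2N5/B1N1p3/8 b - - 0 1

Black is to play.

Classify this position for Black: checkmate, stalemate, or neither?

Black to move; black king on e8.
In check: no.
Legal moves for Black include: Kf8, Kd8, Kf7, Ke7, Kd7, Rd8, Rd7, Rh6+, Rg6, Rf6, Re6, Rc6, Rb6, Ra6, Ne7, Nc7, Nf6+, Nb6, ... (list truncated; more exist).
Black has legal moves and is not in check → neither.

neither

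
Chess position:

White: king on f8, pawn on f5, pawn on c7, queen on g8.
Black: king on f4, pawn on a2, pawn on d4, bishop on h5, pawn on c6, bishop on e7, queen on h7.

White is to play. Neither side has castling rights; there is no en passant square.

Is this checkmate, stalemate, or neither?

White to move; white king on f8.
In check: yes, from the black bishop on e7.
King squares — e7: attacked by Qh7; f7: attacked by Bh5; g7: attacked by Qh7; e8: attacked by Bh5; g8: own queen.
Legal moves for White: none.
In check with no legal moves → checkmate.

checkmate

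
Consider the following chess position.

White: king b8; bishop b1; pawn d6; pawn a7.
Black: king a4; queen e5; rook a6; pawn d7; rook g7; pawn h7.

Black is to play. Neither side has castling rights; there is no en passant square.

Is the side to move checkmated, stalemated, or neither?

Black to move; black king on a4.
In check: no.
Legal moves for Black include: Rg8+, Rf7, Re7, Rg6, Rg5, Rg4, Rg3, Rg2, Rg1, Rxa7, Rxd6, Rc6, Rb6+, Ra5, Qe8+, Qe7, Qf6, Qe6, ... (list truncated; more exist).
Black has legal moves and is not in check → neither.

neither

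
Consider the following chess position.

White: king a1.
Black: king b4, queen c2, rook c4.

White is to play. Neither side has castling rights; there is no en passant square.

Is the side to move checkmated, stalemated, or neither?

White to move; white king on a1.
In check: no.
King squares — b1: attacked by Qc2; a2: attacked by Qc2; b2: attacked by Qc2.
Legal moves for White: none.
Not in check and no legal moves → stalemate.

stalemate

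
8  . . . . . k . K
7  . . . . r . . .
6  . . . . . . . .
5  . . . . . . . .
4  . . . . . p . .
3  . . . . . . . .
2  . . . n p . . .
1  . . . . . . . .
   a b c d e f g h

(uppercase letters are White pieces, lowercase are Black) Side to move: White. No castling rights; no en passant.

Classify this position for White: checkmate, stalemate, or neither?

stalemate

White to move; white king on h8.
In check: no.
King squares — g7: attacked by Re7; h7: attacked by Re7; g8: attacked by Kf8.
Legal moves for White: none.
Not in check and no legal moves → stalemate.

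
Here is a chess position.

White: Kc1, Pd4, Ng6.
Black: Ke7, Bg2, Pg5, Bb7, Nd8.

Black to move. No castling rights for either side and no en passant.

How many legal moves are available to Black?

6

Black to move; king on e7.
In check: yes, from the white knight on g6.
Legal moves: Ke8, Kf7, Kd7, Kf6, Ke6, Kd6.
Count: 6.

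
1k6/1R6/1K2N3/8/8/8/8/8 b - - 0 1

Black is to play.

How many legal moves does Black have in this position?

2

Black to move; king on b8.
In check: yes, from the white rook on b7.
Legal moves: Kc8, Ka8.
Count: 2.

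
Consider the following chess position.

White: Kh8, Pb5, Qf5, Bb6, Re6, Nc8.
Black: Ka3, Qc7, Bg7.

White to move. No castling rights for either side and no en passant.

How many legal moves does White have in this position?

2

White to move; king on h8.
In check: yes, from the black bishop on g7.
Legal moves: Kg8, Kh7.
Count: 2.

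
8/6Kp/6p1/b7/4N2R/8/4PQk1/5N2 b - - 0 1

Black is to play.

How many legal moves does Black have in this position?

0

Black to move; king on g2.
In check: yes, from the white queen on f2.
Legal moves: none.
Count: 0.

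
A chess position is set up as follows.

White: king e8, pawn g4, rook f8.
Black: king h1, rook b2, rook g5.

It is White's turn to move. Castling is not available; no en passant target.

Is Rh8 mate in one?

After Rh8: black king on h1; in check: yes, from the white rook on h8.
Black has 4 legal replies: Kg2, Kg1, Rh5, Rh2.
In check but a legal move exists → not checkmate.

no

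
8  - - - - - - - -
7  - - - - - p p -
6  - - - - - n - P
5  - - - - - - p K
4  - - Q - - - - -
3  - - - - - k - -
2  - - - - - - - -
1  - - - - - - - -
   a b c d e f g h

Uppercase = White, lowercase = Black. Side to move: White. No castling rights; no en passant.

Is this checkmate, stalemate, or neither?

neither

White to move; white king on h5.
In check: yes, from the black knight on f6.
Legal moves for White: Kxg5.
White is in check but has 1 legal move → neither.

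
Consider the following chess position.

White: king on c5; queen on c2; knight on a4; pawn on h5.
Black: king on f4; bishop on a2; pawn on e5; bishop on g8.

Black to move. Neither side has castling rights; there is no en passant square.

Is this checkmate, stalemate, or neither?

Black to move; black king on f4.
In check: no.
Legal moves for Black: Bh7, Bgf7, Bge6, Bgd5, Bgc4, Bgb3, Kg5, Kg4, Kg3, Kf3, Ke3, Baf7, Bae6, Bad5, Bac4, Bab3, Bb1, e4.
Black has 18 legal moves and is not in check → neither.

neither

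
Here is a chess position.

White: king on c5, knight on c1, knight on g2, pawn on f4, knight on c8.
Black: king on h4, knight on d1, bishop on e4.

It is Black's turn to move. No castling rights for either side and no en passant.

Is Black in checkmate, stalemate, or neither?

neither

Black to move; black king on h4.
In check: yes, from the white knight on g2.
Legal moves for Black: Kh5, Kg4, Kh3, Kg3, Bxg2.
Black is in check but has 5 legal moves → neither.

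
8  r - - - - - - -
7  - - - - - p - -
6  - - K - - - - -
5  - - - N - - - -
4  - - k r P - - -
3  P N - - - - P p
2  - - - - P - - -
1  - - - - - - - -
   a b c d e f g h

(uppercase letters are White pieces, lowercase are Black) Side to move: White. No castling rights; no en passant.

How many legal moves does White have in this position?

23

White to move; king on c6.
In check: no.
Legal moves: Kd7, Kc7, Kb7, Kd6, Kb6, Ne7, Nc7, Nf6, Nb6+, Nf4, Nb4, Ne3+, Nc3, Nc5, Na5+, Nxd4, Nd2+, Nc1, Na1, e5, g4, a4, e3.
Count: 23.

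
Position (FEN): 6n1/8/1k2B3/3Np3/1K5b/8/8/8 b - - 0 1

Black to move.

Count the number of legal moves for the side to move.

4

Black to move; king on b6.
In check: yes, from the white knight on d5.
Legal moves: Kb7, Ka7, Kc6, Ka6.
Count: 4.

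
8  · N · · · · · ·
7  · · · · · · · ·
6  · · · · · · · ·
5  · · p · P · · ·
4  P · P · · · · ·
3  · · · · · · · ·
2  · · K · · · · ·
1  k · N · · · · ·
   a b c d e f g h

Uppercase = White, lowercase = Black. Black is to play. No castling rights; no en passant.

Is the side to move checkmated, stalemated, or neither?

Black to move; black king on a1.
In check: no.
King squares — b1: attacked by Kc2; a2: attacked by Nc1; b2: attacked by Kc2.
Legal moves for Black: none.
Not in check and no legal moves → stalemate.

stalemate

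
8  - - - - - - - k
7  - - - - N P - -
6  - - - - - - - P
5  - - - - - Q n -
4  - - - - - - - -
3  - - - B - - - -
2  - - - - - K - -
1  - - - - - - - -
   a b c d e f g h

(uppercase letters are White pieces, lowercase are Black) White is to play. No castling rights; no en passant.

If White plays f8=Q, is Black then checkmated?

After f8=Q: black king on h8; in check: yes, from the white queen on f8.
King squares — g7: attacked by Ph6; h7: attacked by Qf5; g8: attacked by Ne7.
Black has no legal moves → checkmate.

yes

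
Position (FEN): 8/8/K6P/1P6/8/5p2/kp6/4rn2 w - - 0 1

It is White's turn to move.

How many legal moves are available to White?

White to move; king on a6.
In check: no.
Legal moves: Kb7, Ka7, Kb6, Ka5, h7, b6.
Count: 6.

6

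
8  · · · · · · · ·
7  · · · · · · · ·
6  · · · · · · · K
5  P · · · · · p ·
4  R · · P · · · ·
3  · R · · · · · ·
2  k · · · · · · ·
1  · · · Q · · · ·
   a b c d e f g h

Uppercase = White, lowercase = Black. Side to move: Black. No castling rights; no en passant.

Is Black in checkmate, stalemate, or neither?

Black to move; black king on a2.
In check: yes, from the white rook on a4.
King squares — a1: attacked by Qd1; b1: attacked by Qd1; b2: attacked by Rb3; a3: attacked by Rb3; b3: attacked by Qd1.
Legal moves for Black: none.
In check with no legal moves → checkmate.

checkmate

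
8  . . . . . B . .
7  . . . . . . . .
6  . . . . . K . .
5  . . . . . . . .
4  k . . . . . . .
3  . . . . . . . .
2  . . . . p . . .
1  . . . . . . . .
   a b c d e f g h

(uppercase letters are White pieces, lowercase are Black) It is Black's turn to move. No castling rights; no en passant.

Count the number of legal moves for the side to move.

Black to move; king on a4.
In check: no.
Legal moves: Kb5, Ka5, Kb3, e1=Q, e1=R, e1=B, e1=N.
Count: 7.

7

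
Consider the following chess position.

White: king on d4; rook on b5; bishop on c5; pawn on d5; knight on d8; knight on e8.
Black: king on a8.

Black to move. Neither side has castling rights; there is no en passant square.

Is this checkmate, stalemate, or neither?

Black to move; black king on a8.
In check: no.
King squares — a7: attacked by Bc5; b7: attacked by Rb5; b8: attacked by Rb5.
Legal moves for Black: none.
Not in check and no legal moves → stalemate.

stalemate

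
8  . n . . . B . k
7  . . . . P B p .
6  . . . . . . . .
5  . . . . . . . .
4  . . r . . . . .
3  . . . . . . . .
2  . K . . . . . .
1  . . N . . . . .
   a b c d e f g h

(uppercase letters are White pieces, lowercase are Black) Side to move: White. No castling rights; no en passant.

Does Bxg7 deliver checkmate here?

no

After Bxg7: black king on h8; in check: yes, from the white bishop on g7.
Black has 2 legal replies: Kh7, Kxg7.
In check but a legal move exists → not checkmate.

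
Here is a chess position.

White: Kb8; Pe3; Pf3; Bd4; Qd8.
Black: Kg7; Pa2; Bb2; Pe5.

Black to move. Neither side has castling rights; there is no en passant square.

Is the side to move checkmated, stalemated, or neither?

Black to move; black king on g7.
In check: no.
Legal moves for Black: Kh7, Kf7, Kh6, Kg6, Bxd4, Bc3, Ba3, Bc1, Ba1, exd4, a1=Q, a1=R, a1=B, a1=N.
Black has 14 legal moves and is not in check → neither.

neither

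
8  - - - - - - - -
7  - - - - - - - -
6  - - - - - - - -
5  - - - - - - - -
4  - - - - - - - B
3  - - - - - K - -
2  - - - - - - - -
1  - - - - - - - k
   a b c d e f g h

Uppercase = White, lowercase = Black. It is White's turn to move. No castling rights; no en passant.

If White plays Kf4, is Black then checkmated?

After Kf4: black king on h1; in check: no.
Black is not in check, so this cannot be checkmate.

no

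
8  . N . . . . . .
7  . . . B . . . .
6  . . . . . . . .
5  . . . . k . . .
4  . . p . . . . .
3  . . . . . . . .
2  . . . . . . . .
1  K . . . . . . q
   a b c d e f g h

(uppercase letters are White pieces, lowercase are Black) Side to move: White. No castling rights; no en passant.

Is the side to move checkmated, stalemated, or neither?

neither

White to move; white king on a1.
In check: yes, from the black queen on h1.
King squares — b1: attacked by Qh1; a2: available; b2: available.
Legal moves for White: Kb2, Ka2.
White is in check but has 2 legal moves → neither.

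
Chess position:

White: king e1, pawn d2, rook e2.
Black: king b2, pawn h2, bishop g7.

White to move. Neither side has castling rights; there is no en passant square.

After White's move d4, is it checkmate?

After d4: black king on b2; in check: yes, from the white rook on e2.
Black has 6 legal replies: Kc3, Kb3, Ka3, Kc1, Kb1, Ka1.
In check but a legal move exists → not checkmate.

no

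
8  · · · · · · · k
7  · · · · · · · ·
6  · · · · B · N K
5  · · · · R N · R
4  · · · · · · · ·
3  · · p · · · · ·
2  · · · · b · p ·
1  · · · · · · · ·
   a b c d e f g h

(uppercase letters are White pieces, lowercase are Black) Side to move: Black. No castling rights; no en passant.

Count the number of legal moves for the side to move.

0

Black to move; king on h8.
In check: yes, from the white knight on g6.
Legal moves: none.
Count: 0.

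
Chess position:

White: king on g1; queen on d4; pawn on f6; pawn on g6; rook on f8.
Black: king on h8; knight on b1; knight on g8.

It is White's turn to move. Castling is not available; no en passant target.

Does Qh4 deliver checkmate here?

yes

After Qh4: black king on h8; in check: yes, from the white queen on h4.
King squares — g7: attacked by Pf6; h7: attacked by Qh4; g8: own knight.
Black has no legal moves → checkmate.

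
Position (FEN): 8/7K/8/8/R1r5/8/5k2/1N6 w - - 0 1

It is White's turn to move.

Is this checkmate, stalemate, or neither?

neither

White to move; white king on h7.
In check: no.
Legal moves for White: Kh8, Kg8, Kg7, Kh6, Kg6, Ra8, Ra7, Ra6, Ra5, Rxc4, Rb4, Ra3, Ra2+, Ra1, Nc3, Na3, Nd2.
White has 17 legal moves and is not in check → neither.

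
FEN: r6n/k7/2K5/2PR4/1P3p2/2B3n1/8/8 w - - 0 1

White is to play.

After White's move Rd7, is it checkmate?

no

After Rd7: black king on a7; in check: yes, from the white rook on d7.
Black has 2 legal replies: Kb8, Ka6.
In check but a legal move exists → not checkmate.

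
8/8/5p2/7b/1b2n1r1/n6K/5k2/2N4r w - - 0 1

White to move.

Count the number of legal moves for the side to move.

0

White to move; king on h3.
In check: yes, from the black rook on h1.
Legal moves: none.
Count: 0.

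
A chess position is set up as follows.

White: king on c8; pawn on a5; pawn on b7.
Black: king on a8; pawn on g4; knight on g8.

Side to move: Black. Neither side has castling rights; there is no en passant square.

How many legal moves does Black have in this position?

Black to move; king on a8.
In check: yes, from the white pawn on b7.
Legal moves: Ka7.
Count: 1.

1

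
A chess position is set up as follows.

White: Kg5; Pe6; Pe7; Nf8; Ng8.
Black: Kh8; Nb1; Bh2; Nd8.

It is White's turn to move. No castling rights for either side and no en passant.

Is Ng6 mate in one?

After Ng6: black king on h8; in check: yes, from the white knight on g6.
Black has 3 legal replies: Kxg8, Kh7, Kg7.
In check but a legal move exists → not checkmate.

no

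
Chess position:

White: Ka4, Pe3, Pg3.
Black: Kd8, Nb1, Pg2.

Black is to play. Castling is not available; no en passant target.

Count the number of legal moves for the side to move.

Black to move; king on d8.
In check: no.
Legal moves: Ke8, Kc8, Ke7, Kd7, Kc7, Nc3+, Na3, Nd2, g1=Q, g1=R, g1=B, g1=N.
Count: 12.

12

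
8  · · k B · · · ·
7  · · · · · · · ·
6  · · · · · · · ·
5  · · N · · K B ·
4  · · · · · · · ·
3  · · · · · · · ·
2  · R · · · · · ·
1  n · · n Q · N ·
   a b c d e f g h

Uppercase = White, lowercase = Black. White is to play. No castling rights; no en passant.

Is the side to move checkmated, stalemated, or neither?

White to move; white king on f5.
In check: no.
Legal moves for White include: Bde7, Bc7, Bdf6, Bb6, Ba5, Bge7, Bh6, Bgf6, Bh4, Bf4, Be3, Bd2, Bc1, Kg6, Kf6, Ke6, Ke5, Kg4, ... (list truncated; more exist).
White has legal moves and is not in check → neither.

neither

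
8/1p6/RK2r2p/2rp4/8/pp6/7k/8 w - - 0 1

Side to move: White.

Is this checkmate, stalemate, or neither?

White to move; white king on b6.
In check: yes, from the black rook on e6.
King squares — a5: attacked by Rc5; b5: attacked by Rc5; c5: available; a6: own rook; c6: attacked by Rc5; a7: available; b7: available; c7: attacked by Rc5.
Legal moves for White: Kxb7, Ka7, Kxc5.
White is in check but has 3 legal moves → neither.

neither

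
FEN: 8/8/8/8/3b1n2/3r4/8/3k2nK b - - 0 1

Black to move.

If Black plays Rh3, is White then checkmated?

yes

After Rh3: white king on h1; in check: yes, from the black rook on h3.
King squares — g1: attacked by Bd4; g2: attacked by Nf4; h2: attacked by Rh3.
White has no legal moves → checkmate.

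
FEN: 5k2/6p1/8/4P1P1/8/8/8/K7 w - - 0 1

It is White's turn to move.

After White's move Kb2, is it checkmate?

no

After Kb2: black king on f8; in check: no.
Black is not in check, so this cannot be checkmate.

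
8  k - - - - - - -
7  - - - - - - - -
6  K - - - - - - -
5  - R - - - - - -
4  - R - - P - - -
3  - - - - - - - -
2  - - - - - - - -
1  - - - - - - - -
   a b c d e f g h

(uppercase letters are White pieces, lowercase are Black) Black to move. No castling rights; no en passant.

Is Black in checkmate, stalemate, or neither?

Black to move; black king on a8.
In check: no.
King squares — a7: attacked by Ka6; b7: attacked by Rb5; b8: attacked by Rb5.
Legal moves for Black: none.
Not in check and no legal moves → stalemate.

stalemate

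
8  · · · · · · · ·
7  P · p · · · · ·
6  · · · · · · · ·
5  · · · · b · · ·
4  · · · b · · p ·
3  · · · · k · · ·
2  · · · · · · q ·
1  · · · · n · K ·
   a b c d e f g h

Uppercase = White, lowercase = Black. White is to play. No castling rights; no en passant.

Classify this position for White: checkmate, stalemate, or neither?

checkmate

White to move; white king on g1.
In check: yes, from the black queen on g2.
King squares — f1: attacked by Qg2; h1: attacked by Qg2; f2: attacked by Qg2; g2: attacked by Ne1; h2: attacked by Qg2.
Legal moves for White: none.
In check with no legal moves → checkmate.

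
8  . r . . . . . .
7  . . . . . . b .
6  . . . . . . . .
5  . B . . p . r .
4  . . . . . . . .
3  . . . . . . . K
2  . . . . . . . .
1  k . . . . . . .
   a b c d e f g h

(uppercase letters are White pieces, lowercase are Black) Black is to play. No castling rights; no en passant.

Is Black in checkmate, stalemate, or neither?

Black to move; black king on a1.
In check: no.
Legal moves for Black include: Rh8#, Rg8, Rf8, Re8, Rd8, Rc8, Ra8, Rb7, Rb6, Rxb5, Bh8, Bf8, Bh6, Bf6, Rg6, Rh5+, Rf5, Rg4, ... (list truncated; more exist).
Black has legal moves and is not in check → neither.

neither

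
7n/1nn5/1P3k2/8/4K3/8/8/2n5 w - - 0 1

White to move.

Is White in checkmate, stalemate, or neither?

neither

White to move; white king on e4.
In check: no.
Legal moves for White: Kf4, Kd4, Kf3, Ke3, bxc7.
White has 5 legal moves and is not in check → neither.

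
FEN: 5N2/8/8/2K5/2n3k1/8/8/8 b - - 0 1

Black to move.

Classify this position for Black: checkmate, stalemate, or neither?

Black to move; black king on g4.
In check: no.
Legal moves for Black: Kh5, Kg5, Kf5, Kh4, Kf4, Kh3, Kg3, Kf3, Nd6, Nb6, Ne5, Na5, Ne3, Na3, Nd2, Nb2.
Black has 16 legal moves and is not in check → neither.

neither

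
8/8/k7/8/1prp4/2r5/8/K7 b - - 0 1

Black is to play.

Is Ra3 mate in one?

no

After Ra3: white king on a1; in check: yes, from the black rook on a3.
White has 2 legal replies: Kb2, Kb1.
In check but a legal move exists → not checkmate.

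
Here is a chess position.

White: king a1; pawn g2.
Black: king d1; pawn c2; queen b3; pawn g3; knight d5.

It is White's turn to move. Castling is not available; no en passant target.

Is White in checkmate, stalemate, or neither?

stalemate

White to move; white king on a1.
In check: no.
King squares — b1: attacked by Pc2; a2: attacked by Qb3; b2: attacked by Qb3.
Legal moves for White: none.
Not in check and no legal moves → stalemate.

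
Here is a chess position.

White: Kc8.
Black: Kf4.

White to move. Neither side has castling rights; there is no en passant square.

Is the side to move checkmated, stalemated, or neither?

White to move; white king on c8.
In check: no.
Legal moves for White: Kd8, Kb8, Kd7, Kc7, Kb7.
White has 5 legal moves and is not in check → neither.

neither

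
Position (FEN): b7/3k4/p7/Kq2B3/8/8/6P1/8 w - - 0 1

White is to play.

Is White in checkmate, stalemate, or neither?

White to move; white king on a5.
In check: yes, from the black queen on b5.
King squares — a4: attacked by Qb5; b4: attacked by Qb5; b5: attacked by Pa6; a6: attacked by Qb5; b6: attacked by Qb5.
Legal moves for White: none.
In check with no legal moves → checkmate.

checkmate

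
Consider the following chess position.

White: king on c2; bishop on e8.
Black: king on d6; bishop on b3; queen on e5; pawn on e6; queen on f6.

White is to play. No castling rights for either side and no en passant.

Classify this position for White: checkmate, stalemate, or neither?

White to move; white king on c2.
In check: yes, from the black bishop on b3.
King squares — b1: available; c1: available; d1: attacked by Bb3; b2: attacked by Qe5; d2: available; b3: available; c3: attacked by Qe5; d3: available.
Legal moves for White: Kd3, Kxb3, Kd2, Kc1, Kb1.
White is in check but has 5 legal moves → neither.

neither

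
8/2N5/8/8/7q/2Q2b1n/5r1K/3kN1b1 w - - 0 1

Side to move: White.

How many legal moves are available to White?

White to move; king on h2.
In check: yes, from the black bishop on g1 and the black rook on f2.
Legal moves: none.
Count: 0.

0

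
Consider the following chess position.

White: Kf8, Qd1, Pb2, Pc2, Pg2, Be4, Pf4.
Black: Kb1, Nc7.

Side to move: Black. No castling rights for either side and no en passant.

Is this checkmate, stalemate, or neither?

Black to move; black king on b1.
In check: yes, from the white queen on d1.
King squares — a1: attacked by Qd1; c1: attacked by Qd1; a2: available; b2: available; c2: attacked by Qd1.
Legal moves for Black: Kxb2, Ka2.
Black is in check but has 2 legal moves → neither.

neither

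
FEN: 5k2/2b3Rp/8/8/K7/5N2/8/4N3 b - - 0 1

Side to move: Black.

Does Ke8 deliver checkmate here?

no

After Ke8: white king on a4; in check: no.
White is not in check, so this cannot be checkmate.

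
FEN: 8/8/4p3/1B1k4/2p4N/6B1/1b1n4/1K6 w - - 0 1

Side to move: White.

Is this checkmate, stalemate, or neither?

neither

White to move; white king on b1.
In check: yes, from the black knight on d2.
Legal moves for White: Kc2, Kxb2, Ka2.
White is in check but has 3 legal moves → neither.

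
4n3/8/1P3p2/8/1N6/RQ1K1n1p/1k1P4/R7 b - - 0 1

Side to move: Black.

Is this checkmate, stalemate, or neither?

Black to move; black king on b2.
In check: yes, from the white queen on b3.
King squares — a1: attacked by Ra3; b1: attacked by Ra1; c1: attacked by Ra1; a2: attacked by Ra1; c2: attacked by Qb3; a3: attacked by Ra1; b3: attacked by Ra3; c3: attacked by Pd2.
Legal moves for Black: none.
In check with no legal moves → checkmate.

checkmate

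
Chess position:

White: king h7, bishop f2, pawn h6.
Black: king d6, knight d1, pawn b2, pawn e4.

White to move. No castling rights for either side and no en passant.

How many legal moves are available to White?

13

White to move; king on h7.
In check: no.
Legal moves: Kh8, Kg8, Kg7, Kg6, Ba7, Bb6, Bc5+, Bh4, Bd4, Bg3+, Be3, Bg1, Be1.
Count: 13.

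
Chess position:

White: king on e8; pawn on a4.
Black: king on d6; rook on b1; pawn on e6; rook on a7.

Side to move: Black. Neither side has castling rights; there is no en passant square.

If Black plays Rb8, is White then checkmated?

yes

After Rb8: white king on e8; in check: yes, from the black rook on b8.
King squares — d7: attacked by Kd6; e7: attacked by Kd6; f7: attacked by Ra7; d8: attacked by Rb8; f8: attacked by Rb8.
White has no legal moves → checkmate.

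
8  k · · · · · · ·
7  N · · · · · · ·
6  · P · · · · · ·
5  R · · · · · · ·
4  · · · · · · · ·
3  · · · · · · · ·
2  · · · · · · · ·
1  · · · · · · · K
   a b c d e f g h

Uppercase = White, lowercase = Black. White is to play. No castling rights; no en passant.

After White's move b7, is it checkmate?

no

After b7: black king on a8; in check: yes, from the white pawn on b7.
Black has 2 legal replies: Kb8, Kxb7.
In check but a legal move exists → not checkmate.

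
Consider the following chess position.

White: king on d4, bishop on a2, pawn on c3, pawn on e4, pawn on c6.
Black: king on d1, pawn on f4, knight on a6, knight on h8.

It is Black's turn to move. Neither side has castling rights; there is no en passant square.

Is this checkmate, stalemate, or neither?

neither

Black to move; black king on d1.
In check: no.
Legal moves for Black: Nf7, Ng6, Nb8, Nc7, Nc5, Nb4, Ke2, Kd2, Kc2, Ke1, Kc1, f3.
Black has 12 legal moves and is not in check → neither.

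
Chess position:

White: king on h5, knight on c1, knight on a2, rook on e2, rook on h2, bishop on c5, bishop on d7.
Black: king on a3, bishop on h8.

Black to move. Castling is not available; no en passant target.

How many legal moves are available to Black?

0

Black to move; king on a3.
In check: yes, from the white bishop on c5.
Legal moves: none.
Count: 0.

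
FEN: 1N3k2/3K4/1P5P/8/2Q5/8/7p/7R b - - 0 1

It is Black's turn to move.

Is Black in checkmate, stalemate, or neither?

stalemate

Black to move; black king on f8.
In check: no.
King squares — e7: attacked by Kd7; f7: attacked by Qc4; g7: attacked by Ph6; e8: attacked by Kd7; g8: attacked by Qc4.
Legal moves for Black: none.
Not in check and no legal moves → stalemate.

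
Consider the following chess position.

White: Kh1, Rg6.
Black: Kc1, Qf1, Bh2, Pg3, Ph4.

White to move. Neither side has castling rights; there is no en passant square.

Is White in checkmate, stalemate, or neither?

White to move; white king on h1.
In check: yes, from the black queen on f1.
King squares — g1: attacked by Qf1; g2: attacked by Qf1; h2: attacked by Pg3.
Legal moves for White: none.
In check with no legal moves → checkmate.

checkmate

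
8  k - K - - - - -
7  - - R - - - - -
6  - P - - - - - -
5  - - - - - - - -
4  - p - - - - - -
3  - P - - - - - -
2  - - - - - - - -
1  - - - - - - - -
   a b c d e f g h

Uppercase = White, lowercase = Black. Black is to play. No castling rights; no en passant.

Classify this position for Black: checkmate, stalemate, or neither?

Black to move; black king on a8.
In check: no.
King squares — a7: attacked by Pb6; b7: attacked by Rc7; b8: attacked by Kc8.
Legal moves for Black: none.
Not in check and no legal moves → stalemate.

stalemate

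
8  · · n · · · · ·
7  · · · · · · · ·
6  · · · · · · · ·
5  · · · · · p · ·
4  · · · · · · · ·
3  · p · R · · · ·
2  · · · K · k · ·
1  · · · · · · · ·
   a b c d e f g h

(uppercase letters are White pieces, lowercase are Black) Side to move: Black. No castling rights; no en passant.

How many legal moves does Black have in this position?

Black to move; king on f2.
In check: no.
Legal moves: Ne7, Na7, Nd6, Nb6, Kg2, Kg1, Kf1, f4, b2.
Count: 9.

9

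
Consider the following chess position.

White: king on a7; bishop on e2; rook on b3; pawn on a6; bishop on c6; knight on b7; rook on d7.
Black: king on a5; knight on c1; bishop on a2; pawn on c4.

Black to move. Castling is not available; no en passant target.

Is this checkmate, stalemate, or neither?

Black to move; black king on a5.
In check: yes, from the white knight on b7.
King squares — a4: attacked by Bc6; b4: attacked by Rb3; b5: attacked by Rb3; a6: attacked by Ka7; b6: attacked by Rb3.
Legal moves for Black: none.
In check with no legal moves → checkmate.

checkmate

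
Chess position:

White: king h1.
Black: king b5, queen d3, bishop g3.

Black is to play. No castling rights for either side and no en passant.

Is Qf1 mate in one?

yes

After Qf1: white king on h1; in check: yes, from the black queen on f1.
King squares — g1: attacked by Qf1; g2: attacked by Qf1; h2: attacked by Bg3.
White has no legal moves → checkmate.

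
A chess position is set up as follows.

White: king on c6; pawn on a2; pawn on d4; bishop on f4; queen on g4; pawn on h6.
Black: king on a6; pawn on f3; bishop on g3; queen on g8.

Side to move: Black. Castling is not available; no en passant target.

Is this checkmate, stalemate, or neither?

Black to move; black king on a6.
In check: no.
Legal moves for Black include: Qh8, Qf8, Qe8+, Qd8, Qc8+, Qb8, Qa8+, Qh7, Qg7, Qf7, Qg6+, Qe6+, Qg5, Qd5+, Qxg4, Qc4+, Qb3, Qxa2, ... (list truncated; more exist).
Black has legal moves and is not in check → neither.

neither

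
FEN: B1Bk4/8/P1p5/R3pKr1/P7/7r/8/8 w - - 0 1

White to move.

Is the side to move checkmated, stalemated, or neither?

neither

White to move; white king on f5.
In check: yes, from the black rook on g5.
Legal moves for White: Kf6, Ke6, Kxg5, Ke4.
White is in check but has 4 legal moves → neither.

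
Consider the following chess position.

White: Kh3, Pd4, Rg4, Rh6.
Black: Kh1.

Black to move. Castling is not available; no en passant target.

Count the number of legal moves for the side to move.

0

Black to move; king on h1.
In check: no.
Legal moves: none.
Count: 0.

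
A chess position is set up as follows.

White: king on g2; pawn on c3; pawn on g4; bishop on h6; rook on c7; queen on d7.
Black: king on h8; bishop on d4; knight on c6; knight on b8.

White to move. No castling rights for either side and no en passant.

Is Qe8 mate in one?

After Qe8: black king on h8; in check: yes, from the white queen on e8.
King squares — g7: attacked by Bh6; h7: attacked by Rc7; g8: attacked by Qe8.
Black has no legal moves → checkmate.

yes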